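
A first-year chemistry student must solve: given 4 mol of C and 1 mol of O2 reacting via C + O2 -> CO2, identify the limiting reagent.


Mole ratio available / coefficient:
  C: 4/1 = 4.000
  O2: 1/1 = 1.000
Smaller ratio is limiting.

O2


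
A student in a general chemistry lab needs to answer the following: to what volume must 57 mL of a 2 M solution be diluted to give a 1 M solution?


C1V1 = C2V2
2 × 57 = 1 × V2
V2 = 114/1 = 114.0 mL

114.0 mL


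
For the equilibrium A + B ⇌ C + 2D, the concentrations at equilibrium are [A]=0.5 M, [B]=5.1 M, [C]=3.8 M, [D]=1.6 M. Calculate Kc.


Kc = [C][D]^2/([A][B])
= (3.8^1 × 1.6^2)/(0.5^1 × 5.1^1)
= 9.728/2.55
= 3.815

3.815


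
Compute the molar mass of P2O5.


M(P2O5) = 2×30.97 + 5×16.0
= 61.94 + 80.0
= 141.94 g/mol

141.94 g/mol


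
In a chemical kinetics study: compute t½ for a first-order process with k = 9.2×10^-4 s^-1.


t½ = ln2/k = 0.693147/(9.2×10^-4 s^-1)
= 753.4 s

753.4 s


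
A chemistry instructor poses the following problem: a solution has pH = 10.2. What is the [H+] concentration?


[H+] = 10^(-pH) = 10^(-10.2)
= 6.31×10^-11 M

6.31×10^-11 M


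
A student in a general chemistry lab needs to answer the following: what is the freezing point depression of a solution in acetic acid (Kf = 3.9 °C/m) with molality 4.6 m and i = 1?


ΔTf = Kf × m × i
= 3.9 × 4.6 × 1
= 17.94 °C

17.94 °C


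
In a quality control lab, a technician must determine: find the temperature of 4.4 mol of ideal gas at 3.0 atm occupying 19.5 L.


PV = nRT  (R = 0.08206 L·atm/(mol·K))
T = PV/(nR) = 3.0×19.5/(4.4×0.08206)
= 58.50/0.361064
= 162.02 K

162.02 K


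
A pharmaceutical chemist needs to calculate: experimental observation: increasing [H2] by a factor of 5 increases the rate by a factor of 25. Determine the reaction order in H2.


rate ∝ [H2]^n
5^n = 25 → n = 2
Order in H2: 2

2


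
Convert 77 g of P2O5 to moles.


M(P2O5) = 141.94 g/mol
n = mass/M = 77/141.94 = 0.5425 mol

0.5425 mol


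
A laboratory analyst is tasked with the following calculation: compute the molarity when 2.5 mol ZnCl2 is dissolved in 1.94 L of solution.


M = n/V = 2.5/1.94 = 1.289 mol/L

1.289 M


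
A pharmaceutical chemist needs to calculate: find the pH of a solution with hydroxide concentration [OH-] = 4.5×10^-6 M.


pOH = -log10([OH-]) = -log10(4.5×10^-6)
= 6 - log10(4.5) = 5.35
pH = 14 - pOH = 14 - 5.35 = 8.65

8.65


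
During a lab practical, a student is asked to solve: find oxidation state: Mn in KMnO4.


(+1) + x + 4(-2) = 0, so x = +7
Oxidation number: +7

+7


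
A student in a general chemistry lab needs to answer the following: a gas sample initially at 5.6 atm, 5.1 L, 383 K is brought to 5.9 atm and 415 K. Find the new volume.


P1V1/T1 = P2V2/T2
V2 = P1V1T2/(T1P2)
= 5.6×5.1×415/(383×5.9)
= 5.245 L

5.245 L


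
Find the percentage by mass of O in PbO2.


M(PbO2) = 1×207.2 + 2×16.0 = 239.20 g/mol
Mass of O = 2 × 16.0 = 32.00 g/mol
% O = 32.00/239.20 × 100 = 13.38%

13.38%


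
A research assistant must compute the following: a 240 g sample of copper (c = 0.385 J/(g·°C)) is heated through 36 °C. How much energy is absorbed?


q = mcΔT = 240 × 0.385 × 36
= 3326.40 J

3326.40 J


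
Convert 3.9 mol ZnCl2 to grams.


M(ZnCl2) = 136.28 g/mol
mass = n × M = 3.9 × 136.28 = 531.49 g

531.49 g


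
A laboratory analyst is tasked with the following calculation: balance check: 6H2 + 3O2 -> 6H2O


Equation: 6H2 + 3O2 -> 6H2O
Check atoms: H: 12=12, O: 6=6
Balanced

Yes, balanced


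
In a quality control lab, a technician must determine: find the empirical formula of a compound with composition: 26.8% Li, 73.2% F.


Assume 100 g sample. Moles of each element:
  Li: 26.8/6.94 = 3.862 mol
  F: 73.2/19.0 = 3.853 mol
Divide by smallest (3.853):
  Li: 3.862/3.853 = 1.0
  F: 3.853/3.853 = 1.0
Empirical formula: LiF

LiF


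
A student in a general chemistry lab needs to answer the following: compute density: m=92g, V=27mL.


ρ = mass/volume
= 92/27
= 3.407 g/mL

3.407 g/mL


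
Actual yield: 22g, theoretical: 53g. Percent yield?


% yield = actual/theoretical × 100
= 22/53 × 100
= 41.51%

41.51%


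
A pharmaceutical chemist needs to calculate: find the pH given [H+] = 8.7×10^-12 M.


pH = -log10([H+]) = -log10(8.7×10^-12)
= 12 - log10(8.7)
= 12 - 0.94
= 11.06

11.06


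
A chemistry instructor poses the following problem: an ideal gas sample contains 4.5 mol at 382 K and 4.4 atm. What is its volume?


PV = nRT  (R = 0.08206 L·atm/(mol·K))
V = nRT/P = 4.5×0.08206×382/4.4
= 32.059 L

32.059 L


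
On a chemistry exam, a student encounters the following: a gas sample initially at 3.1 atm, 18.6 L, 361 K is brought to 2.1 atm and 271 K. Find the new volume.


P1V1/T1 = P2V2/T2
V2 = P1V1T2/(T1P2)
= 3.1×18.6×271/(361×2.1)
= 20.612 L

20.612 L


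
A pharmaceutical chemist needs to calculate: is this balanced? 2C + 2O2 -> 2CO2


Equation: 2C + 2O2 -> 2CO2
Check atoms: C: 2=2, O: 4=4
Balanced

Yes, balanced


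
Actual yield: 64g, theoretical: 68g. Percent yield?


% yield = actual/theoretical × 100
= 64/68 × 100
= 94.12%

94.12%


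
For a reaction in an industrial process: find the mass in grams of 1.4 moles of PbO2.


M(PbO2) = 239.2 g/mol
mass = n × M = 1.4 × 239.2 = 334.88 g

334.88 g


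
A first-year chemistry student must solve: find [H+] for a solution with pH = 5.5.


[H+] = 10^(-pH) = 10^(-5.5)
= 3.16×10^-6 M

3.16×10^-6 M


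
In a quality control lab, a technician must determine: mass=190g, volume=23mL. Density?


ρ = mass/volume
= 190/23
= 8.261 g/mL

8.261 g/mL


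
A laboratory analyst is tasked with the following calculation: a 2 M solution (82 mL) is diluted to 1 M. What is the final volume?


C1V1 = C2V2
2 × 82 = 1 × V2
V2 = 164/1 = 164.0 mL

164.0 mL


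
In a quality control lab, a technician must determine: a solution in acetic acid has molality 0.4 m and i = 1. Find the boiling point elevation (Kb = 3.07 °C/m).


ΔTb = Kb × m × i
= 3.07 × 0.4 × 1
= 1.228 °C

1.228 °C


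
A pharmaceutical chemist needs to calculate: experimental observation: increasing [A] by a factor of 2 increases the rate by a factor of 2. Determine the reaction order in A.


rate ∝ [A]^n
2^n = 2 → n = 1
Order in A: 1

1


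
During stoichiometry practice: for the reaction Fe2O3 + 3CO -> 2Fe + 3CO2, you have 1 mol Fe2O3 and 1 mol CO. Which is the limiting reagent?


Mole ratio available / coefficient:
  Fe2O3: 1/1 = 1.000
  CO: 1/3 = 0.333
Smaller ratio is limiting.

CO


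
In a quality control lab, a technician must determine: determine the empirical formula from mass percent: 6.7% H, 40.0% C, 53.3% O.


Assume 100 g sample. Moles of each element:
  H: 6.7/1.008 = 6.647 mol
  C: 40.0/12.01 = 3.331 mol
  O: 53.3/16.0 = 3.331 mol
Divide by smallest (3.331):
  H: 6.647/3.331 = 2.0
  C: 3.331/3.331 = 1.0
  O: 3.331/3.331 = 1.0
Empirical formula: CH2O

CH2O


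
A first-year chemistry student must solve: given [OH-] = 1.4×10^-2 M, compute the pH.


pOH = -log10([OH-]) = -log10(1.4×10^-2)
= 2 - log10(1.4) = 1.85
pH = 14 - pOH = 14 - 1.85 = 12.15

12.15


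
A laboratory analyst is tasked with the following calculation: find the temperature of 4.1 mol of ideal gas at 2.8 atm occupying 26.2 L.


PV = nRT  (R = 0.08206 L·atm/(mol·K))
T = PV/(nR) = 2.8×26.2/(4.1×0.08206)
= 73.36/0.336446
= 218.04 K

218.04 K


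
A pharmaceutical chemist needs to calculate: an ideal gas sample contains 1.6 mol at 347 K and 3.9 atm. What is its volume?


PV = nRT  (R = 0.08206 L·atm/(mol·K))
V = nRT/P = 1.6×0.08206×347/3.9
= 11.682 L

11.682 L


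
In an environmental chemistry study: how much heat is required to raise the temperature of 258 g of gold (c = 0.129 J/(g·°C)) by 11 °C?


q = mcΔT = 258 × 0.129 × 11
= 366.10 J

366.10 J


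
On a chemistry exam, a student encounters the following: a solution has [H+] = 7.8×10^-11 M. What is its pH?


pH = -log10([H+]) = -log10(7.8×10^-11)
= 11 - log10(7.8)
= 11 - 0.89
= 10.11

10.11


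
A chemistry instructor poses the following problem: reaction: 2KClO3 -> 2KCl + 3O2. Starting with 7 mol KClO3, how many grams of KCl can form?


Mole ratio KCl:KClO3 = 2:2
n(KCl) = 7 × 2/2 = 7.000 mol
mass = 7.000 × 74.55 = 521.85 g

521.85 g


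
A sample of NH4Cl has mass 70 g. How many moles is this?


M(NH4Cl) = 53.49 g/mol
n = mass/M = 70/53.49 = 1.3087 mol

1.3087 mol


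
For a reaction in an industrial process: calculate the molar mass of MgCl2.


M(MgCl2) = 1×24.31 + 2×35.45
= 24.31 + 70.9
= 95.21 g/mol

95.21 g/mol


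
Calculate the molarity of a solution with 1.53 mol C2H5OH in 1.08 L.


M = n/V = 1.53/1.08 = 1.417 mol/L

1.417 M


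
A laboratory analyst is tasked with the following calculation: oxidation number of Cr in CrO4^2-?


x + 4(-2) = -2, so x = +6
Oxidation number: +6

+6


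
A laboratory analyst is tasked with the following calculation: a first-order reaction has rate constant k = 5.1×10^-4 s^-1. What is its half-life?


t½ = ln2/k = 0.693147/(5.1×10^-4 s^-1)
= 1359 s

1359 s


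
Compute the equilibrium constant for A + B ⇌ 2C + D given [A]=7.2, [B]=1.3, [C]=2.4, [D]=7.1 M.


Kc = [C]^2[D]/([A][B])
= (2.4^2 × 7.1^1)/(7.2^1 × 1.3^1)
= 40.896/9.36
= 4.369

4.369


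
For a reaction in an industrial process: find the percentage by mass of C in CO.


M(CO) = 1×12.01 + 1×16.0 = 28.01 g/mol
Mass of C = 1 × 12.01 = 12.01 g/mol
% C = 12.01/28.01 × 100 = 42.88%

42.88%


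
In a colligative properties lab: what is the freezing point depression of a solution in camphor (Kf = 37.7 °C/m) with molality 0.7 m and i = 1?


ΔTf = Kf × m × i
= 37.7 × 0.7 × 1
= 26.39 °C

26.39 °C


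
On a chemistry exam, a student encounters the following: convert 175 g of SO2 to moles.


M(SO2) = 64.07 g/mol
n = mass/M = 175/64.07 = 2.7314 mol

2.7314 mol


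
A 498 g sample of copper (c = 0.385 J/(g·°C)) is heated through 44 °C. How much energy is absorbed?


q = mcΔT = 498 × 0.385 × 44
= 8436.12 J

8436.12 J


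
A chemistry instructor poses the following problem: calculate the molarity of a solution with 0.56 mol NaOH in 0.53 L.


M = n/V = 0.56/0.53 = 1.057 mol/L

1.057 M


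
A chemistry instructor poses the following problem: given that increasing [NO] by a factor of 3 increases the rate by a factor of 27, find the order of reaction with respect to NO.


rate ∝ [NO]^n
3^n = 27 → n = 3
Order in NO: 3

3


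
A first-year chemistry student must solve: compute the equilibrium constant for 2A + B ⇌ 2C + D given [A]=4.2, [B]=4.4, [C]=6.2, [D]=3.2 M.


Kc = [C]^2[D]/([A]^2[B])
= (6.2^2 × 3.2^1)/(4.2^2 × 4.4^1)
= 123.008/77.616
= 1.585

1.585


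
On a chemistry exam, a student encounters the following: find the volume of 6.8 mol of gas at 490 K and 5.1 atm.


PV = nRT  (R = 0.08206 L·atm/(mol·K))
V = nRT/P = 6.8×0.08206×490/5.1
= 53.613 L

53.613 L


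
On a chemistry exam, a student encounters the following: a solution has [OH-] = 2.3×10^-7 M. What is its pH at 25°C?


pOH = -log10([OH-]) = -log10(2.3×10^-7)
= 7 - log10(2.3) = 6.64
pH = 14 - pOH = 14 - 6.64 = 7.36

7.36


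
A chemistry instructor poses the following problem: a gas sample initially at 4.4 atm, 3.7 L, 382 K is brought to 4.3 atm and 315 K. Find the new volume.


P1V1/T1 = P2V2/T2
V2 = P1V1T2/(T1P2)
= 4.4×3.7×315/(382×4.3)
= 3.122 L

3.122 L


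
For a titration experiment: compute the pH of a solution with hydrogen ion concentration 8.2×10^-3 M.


pH = -log10([H+]) = -log10(8.2×10^-3)
= 3 - log10(8.2)
= 3 - 0.91
= 2.09

2.09


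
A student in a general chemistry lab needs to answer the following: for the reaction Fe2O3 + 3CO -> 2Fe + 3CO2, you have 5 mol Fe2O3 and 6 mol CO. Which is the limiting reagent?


Mole ratio available / coefficient:
  Fe2O3: 5/1 = 5.000
  CO: 6/3 = 2.000
Smaller ratio is limiting.

CO


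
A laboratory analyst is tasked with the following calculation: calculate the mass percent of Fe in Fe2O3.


M(Fe2O3) = 2×55.85 + 3×16.0 = 159.70 g/mol
Mass of Fe = 2 × 55.85 = 111.70 g/mol
% Fe = 111.70/159.70 × 100 = 69.94%

69.94%


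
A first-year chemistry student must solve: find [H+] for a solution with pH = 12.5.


[H+] = 10^(-pH) = 10^(-12.5)
= 3.16×10^-13 M

3.16×10^-13 M


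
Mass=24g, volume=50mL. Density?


ρ = mass/volume
= 24/50
= 0.48 g/mL

0.48 g/mL


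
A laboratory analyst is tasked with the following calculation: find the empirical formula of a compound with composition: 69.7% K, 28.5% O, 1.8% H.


Assume 100 g sample. Moles of each element:
  K: 69.7/39.1 = 1.783 mol
  O: 28.5/16.0 = 1.781 mol
  H: 1.8/1.008 = 1.786 mol
Divide by smallest (1.781):
  K: 1.783/1.781 = 1.0
  O: 1.781/1.781 = 1.0
  H: 1.786/1.781 = 1.0
Empirical formula: KOH

KOH


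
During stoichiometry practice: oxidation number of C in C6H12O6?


6x + 12(+1) + 6(-2) = 0, so x = +0
Oxidation number: +0

+0


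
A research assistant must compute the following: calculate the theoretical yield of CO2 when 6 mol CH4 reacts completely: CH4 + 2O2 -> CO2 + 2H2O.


Mole ratio CO2:CH4 = 1:1
n(CO2) = 6 × 1/1 = 6.000 mol
mass = 6.000 × 44.01 = 264.06 g

264.06 g


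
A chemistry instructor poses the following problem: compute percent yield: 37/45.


% yield = actual/theoretical × 100
= 37/45 × 100
= 82.22%

82.22%


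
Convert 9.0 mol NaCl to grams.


M(NaCl) = 58.44 g/mol
mass = n × M = 9.0 × 58.44 = 525.96 g

525.96 g


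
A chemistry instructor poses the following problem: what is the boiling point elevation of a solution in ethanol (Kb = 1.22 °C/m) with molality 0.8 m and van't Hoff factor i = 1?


ΔTb = Kb × m × i
= 1.22 × 0.8 × 1
= 0.976 °C

0.976 °C


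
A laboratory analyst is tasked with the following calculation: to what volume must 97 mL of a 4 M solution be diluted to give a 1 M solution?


C1V1 = C2V2
4 × 97 = 1 × V2
V2 = 388/1 = 388.0 mL

388.0 mL


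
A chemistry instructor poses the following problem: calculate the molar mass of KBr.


M(KBr) = 1×39.1 + 1×79.9
= 39.1 + 79.9
= 119.0 g/mol

119.0 g/mol


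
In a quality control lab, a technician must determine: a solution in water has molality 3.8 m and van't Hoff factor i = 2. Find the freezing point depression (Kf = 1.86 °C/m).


ΔTf = Kf × m × i
= 1.86 × 3.8 × 2
= 14.136 °C

14.136 °C


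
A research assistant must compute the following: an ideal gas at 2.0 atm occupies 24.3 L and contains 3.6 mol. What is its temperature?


PV = nRT  (R = 0.08206 L·atm/(mol·K))
T = PV/(nR) = 2.0×24.3/(3.6×0.08206)
= 48.60/0.295416
= 164.51 K

164.51 K


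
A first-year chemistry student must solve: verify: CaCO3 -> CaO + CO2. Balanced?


Equation: CaCO3 -> CaO + CO2
Check atoms: C: 1=1, Ca: 1=1, O: 3=3
Balanced

Yes, balanced


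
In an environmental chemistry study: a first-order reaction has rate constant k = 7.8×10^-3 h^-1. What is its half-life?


t½ = ln2/k = 0.693147/(7.8×10^-3 h^-1)
= 88.87 h

88.87 h


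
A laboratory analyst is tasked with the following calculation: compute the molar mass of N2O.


M(N2O) = 2×14.01 + 1×16.0
= 28.02 + 16.0
= 44.02 g/mol

44.02 g/mol


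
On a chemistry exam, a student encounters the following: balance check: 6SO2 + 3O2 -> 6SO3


Equation: 6SO2 + 3O2 -> 6SO3
Check atoms: O: 18=18, S: 6=6
Balanced

Yes, balanced


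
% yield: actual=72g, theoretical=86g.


% yield = actual/theoretical × 100
= 72/86 × 100
= 83.72%

83.72%


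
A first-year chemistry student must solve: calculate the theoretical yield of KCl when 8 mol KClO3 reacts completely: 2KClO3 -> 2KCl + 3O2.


Mole ratio KCl:KClO3 = 2:2
n(KCl) = 8 × 2/2 = 8.000 mol
mass = 8.000 × 74.55 = 596.4 g

596.4 g


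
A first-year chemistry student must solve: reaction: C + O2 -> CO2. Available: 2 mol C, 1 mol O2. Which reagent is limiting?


Mole ratio available / coefficient:
  C: 2/1 = 2.000
  O2: 1/1 = 1.000
Smaller ratio is limiting.

O2


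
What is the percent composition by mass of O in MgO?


M(MgO) = 1×24.31 + 1×16.0 = 40.31 g/mol
Mass of O = 1 × 16.0 = 16.00 g/mol
% O = 16.00/40.31 × 100 = 39.69%

39.69%


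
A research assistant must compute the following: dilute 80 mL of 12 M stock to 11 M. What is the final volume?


C1V1 = C2V2
12 × 80 = 11 × V2
V2 = 960/11 = 87.27 mL

87.27 mL


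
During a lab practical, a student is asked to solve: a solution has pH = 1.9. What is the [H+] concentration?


[H+] = 10^(-pH) = 10^(-1.9)
= 1.26×10^-2 M

1.26×10^-2 M


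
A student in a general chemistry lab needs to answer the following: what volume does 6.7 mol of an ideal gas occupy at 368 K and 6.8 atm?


PV = nRT  (R = 0.08206 L·atm/(mol·K))
V = nRT/P = 6.7×0.08206×368/6.8
= 29.754 L

29.754 L


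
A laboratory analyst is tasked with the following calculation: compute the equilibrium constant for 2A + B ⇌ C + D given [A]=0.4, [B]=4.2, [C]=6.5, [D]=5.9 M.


Kc = [C][D]/([A]^2[B])
= (6.5^1 × 5.9^1)/(0.4^2 × 4.2^1)
= 38.35/0.672
= 57.07

57.07


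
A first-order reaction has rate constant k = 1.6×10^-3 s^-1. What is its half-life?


t½ = ln2/k = 0.693147/(1.6×10^-3 s^-1)
= 433.2 s

433.2 s


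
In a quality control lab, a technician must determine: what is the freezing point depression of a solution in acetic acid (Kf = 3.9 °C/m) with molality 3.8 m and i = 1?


ΔTf = Kf × m × i
= 3.9 × 3.8 × 1
= 14.82 °C

14.82 °C


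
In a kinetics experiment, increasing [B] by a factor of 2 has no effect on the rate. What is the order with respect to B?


rate ∝ [B]^n
rate ∝ [B]^0
Order in B: 0

0


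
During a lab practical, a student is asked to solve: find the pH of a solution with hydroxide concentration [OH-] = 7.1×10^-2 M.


pOH = -log10([OH-]) = -log10(7.1×10^-2)
= 2 - log10(7.1) = 1.15
pH = 14 - pOH = 14 - 1.15 = 12.85

12.85


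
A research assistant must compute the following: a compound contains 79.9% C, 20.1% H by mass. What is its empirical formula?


Assume 100 g sample. Moles of each element:
  C: 79.9/12.01 = 6.653 mol
  H: 20.1/1.008 = 19.94 mol
Divide by smallest (6.653):
  C: 6.653/6.653 = 1.0
  H: 19.94/6.653 = 3.0
Empirical formula: CH3

CH3


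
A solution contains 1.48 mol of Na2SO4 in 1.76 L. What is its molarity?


M = n/V = 1.48/1.76 = 0.841 mol/L

0.841 M


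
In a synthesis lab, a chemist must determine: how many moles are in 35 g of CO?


M(CO) = 28.01 g/mol
n = mass/M = 35/28.01 = 1.2496 mol

1.2496 mol


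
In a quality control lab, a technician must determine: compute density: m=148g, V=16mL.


ρ = mass/volume
= 148/16
= 9.25 g/mL

9.25 g/mL


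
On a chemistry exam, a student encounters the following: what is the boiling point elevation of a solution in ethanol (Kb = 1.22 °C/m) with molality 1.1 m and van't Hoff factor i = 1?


ΔTb = Kb × m × i
= 1.22 × 1.1 × 1
= 1.342 °C

1.342 °C


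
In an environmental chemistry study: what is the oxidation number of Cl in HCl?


halide: -1
Oxidation number: -1

-1


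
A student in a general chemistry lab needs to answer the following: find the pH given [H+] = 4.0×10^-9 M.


pH = -log10([H+]) = -log10(4.0×10^-9)
= 9 - log10(4.0)
= 9 - 0.6
= 8.4

8.4


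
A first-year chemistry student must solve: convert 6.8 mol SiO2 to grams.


M(SiO2) = 60.09 g/mol
mass = n × M = 6.8 × 60.09 = 408.61 g

408.61 g


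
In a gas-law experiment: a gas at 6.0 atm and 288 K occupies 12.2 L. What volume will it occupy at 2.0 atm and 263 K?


P1V1/T1 = P2V2/T2
V2 = P1V1T2/(T1P2)
= 6.0×12.2×263/(288×2.0)
= 33.423 L

33.423 L


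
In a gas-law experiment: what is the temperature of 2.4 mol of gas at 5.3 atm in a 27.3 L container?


PV = nRT  (R = 0.08206 L·atm/(mol·K))
T = PV/(nR) = 5.3×27.3/(2.4×0.08206)
= 144.69/0.196944
= 734.68 K

734.68 K


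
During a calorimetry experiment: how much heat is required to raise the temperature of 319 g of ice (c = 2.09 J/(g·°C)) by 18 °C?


q = mcΔT = 319 × 2.09 × 18
= 12000.78 J

12000.78 J


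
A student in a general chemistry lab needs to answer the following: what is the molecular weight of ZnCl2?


M(ZnCl2) = 1×65.38 + 2×35.45
= 65.38 + 70.9
= 136.28 g/mol

136.28 g/mol


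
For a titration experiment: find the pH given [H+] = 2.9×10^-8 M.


pH = -log10([H+]) = -log10(2.9×10^-8)
= 8 - log10(2.9)
= 8 - 0.46
= 7.54

7.54


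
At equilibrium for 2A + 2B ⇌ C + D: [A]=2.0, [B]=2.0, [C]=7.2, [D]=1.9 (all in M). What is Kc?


Kc = [C][D]/([A]^2[B]^2)
= (7.2^1 × 1.9^1)/(2.0^2 × 2.0^2)
= 13.68/16
= 0.8550

0.8550


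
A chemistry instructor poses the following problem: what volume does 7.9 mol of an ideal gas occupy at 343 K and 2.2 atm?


PV = nRT  (R = 0.08206 L·atm/(mol·K))
V = nRT/P = 7.9×0.08206×343/2.2
= 101.072 L

101.072 L


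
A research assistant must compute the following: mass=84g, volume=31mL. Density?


ρ = mass/volume
= 84/31
= 2.71 g/mL

2.71 g/mL


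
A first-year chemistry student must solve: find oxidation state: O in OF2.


F is always -1; 2(-1) + x = 0, so O = +2
Oxidation number: +2

+2


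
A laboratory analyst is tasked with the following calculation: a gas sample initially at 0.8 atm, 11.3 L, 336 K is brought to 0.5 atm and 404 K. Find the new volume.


P1V1/T1 = P2V2/T2
V2 = P1V1T2/(T1P2)
= 0.8×11.3×404/(336×0.5)
= 21.739 L

21.739 L


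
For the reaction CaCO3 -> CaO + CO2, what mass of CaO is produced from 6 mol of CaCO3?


Mole ratio CaO:CaCO3 = 1:1
n(CaO) = 6 × 1/1 = 6.000 mol
mass = 6.000 × 56.08 = 336.48 g

336.48 g


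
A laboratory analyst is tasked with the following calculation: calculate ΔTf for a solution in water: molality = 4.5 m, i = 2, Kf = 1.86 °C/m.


ΔTf = Kf × m × i
= 1.86 × 4.5 × 2
= 16.74 °C

16.74 °C


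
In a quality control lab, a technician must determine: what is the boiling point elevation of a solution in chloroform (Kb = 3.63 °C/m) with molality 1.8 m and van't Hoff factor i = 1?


ΔTb = Kb × m × i
= 3.63 × 1.8 × 1
= 6.534 °C

6.534 °C


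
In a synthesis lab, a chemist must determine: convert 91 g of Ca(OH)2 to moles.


M(Ca(OH)2) = 74.1 g/mol
n = mass/M = 91/74.1 = 1.2281 mol

1.2281 mol


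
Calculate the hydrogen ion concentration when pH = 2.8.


[H+] = 10^(-pH) = 10^(-2.8)
= 1.58×10^-3 M

1.58×10^-3 M


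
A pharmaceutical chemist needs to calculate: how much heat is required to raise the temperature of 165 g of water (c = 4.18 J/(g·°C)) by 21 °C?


q = mcΔT = 165 × 4.18 × 21
= 14483.70 J

14483.70 J


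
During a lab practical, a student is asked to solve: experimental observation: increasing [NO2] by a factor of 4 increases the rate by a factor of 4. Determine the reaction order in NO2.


rate ∝ [NO2]^n
4^n = 4 → n = 1
Order in NO2: 1

1


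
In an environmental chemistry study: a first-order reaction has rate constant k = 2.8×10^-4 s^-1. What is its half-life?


t½ = ln2/k = 0.693147/(2.8×10^-4 s^-1)
= 2476 s

2476 s


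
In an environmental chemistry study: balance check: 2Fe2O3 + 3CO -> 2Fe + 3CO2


Equation: 2Fe2O3 + 3CO -> 2Fe + 3CO2
Check atoms: C: 3=3, Fe: 4≠2, O: 9≠6
Not balanced

No, not balanced


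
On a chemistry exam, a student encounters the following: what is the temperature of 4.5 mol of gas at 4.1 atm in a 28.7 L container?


PV = nRT  (R = 0.08206 L·atm/(mol·K))
T = PV/(nR) = 4.1×28.7/(4.5×0.08206)
= 117.67/0.369270
= 318.66 K

318.66 K


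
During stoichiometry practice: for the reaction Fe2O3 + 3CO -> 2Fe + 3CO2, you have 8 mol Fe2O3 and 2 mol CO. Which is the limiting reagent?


Mole ratio available / coefficient:
  Fe2O3: 8/1 = 8.000
  CO: 2/3 = 0.667
Smaller ratio is limiting.

CO


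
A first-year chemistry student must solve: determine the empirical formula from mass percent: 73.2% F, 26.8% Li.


Assume 100 g sample. Moles of each element:
  F: 73.2/19.0 = 3.853 mol
  Li: 26.8/6.94 = 3.862 mol
Divide by smallest (3.853):
  F: 3.853/3.853 = 1.0
  Li: 3.862/3.853 = 1.0
Empirical formula: LiF

LiF


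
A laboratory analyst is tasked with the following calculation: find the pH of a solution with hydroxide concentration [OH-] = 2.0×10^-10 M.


pOH = -log10([OH-]) = -log10(2.0×10^-10)
= 10 - log10(2.0) = 9.7
pH = 14 - pOH = 14 - 9.7 = 4.3

4.3


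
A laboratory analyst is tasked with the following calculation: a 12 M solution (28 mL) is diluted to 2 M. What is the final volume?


C1V1 = C2V2
12 × 28 = 2 × V2
V2 = 336/2 = 168.0 mL

168.0 mL


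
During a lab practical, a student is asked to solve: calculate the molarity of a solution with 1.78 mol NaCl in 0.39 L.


M = n/V = 1.78/0.39 = 4.564 mol/L

4.564 M


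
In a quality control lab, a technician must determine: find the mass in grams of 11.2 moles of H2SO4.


M(H2SO4) = 98.09 g/mol
mass = n × M = 11.2 × 98.09 = 1098.61 g

1098.61 g


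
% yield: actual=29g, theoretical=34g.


% yield = actual/theoretical × 100
= 29/34 × 100
= 85.29%

85.29%


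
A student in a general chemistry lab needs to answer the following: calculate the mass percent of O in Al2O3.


M(Al2O3) = 2×26.98 + 3×16.0 = 101.96 g/mol
Mass of O = 3 × 16.0 = 48.00 g/mol
% O = 48.00/101.96 × 100 = 47.08%

47.08%


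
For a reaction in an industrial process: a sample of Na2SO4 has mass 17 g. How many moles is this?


M(Na2SO4) = 142.05 g/mol
n = mass/M = 17/142.05 = 0.1197 mol

0.1197 mol


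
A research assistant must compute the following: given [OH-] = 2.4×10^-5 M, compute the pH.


pOH = -log10([OH-]) = -log10(2.4×10^-5)
= 5 - log10(2.4) = 4.62
pH = 14 - pOH = 14 - 4.62 = 9.38

9.38


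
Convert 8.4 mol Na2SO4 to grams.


M(Na2SO4) = 142.05 g/mol
mass = n × M = 8.4 × 142.05 = 1193.22 g

1193.22 g


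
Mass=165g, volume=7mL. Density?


ρ = mass/volume
= 165/7
= 23.571 g/mL

23.571 g/mL


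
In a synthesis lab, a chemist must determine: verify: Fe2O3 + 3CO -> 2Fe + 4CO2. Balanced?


Equation: Fe2O3 + 3CO -> 2Fe + 4CO2
Check atoms: C: 3≠4, Fe: 2=2, O: 6≠8
Not balanced

No, not balanced


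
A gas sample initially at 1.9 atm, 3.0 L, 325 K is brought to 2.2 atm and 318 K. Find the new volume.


P1V1/T1 = P2V2/T2
V2 = P1V1T2/(T1P2)
= 1.9×3.0×318/(325×2.2)
= 2.535 L

2.535 L


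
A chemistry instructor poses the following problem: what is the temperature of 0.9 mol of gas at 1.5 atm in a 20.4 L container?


PV = nRT  (R = 0.08206 L·atm/(mol·K))
T = PV/(nR) = 1.5×20.4/(0.9×0.08206)
= 30.60/0.073854
= 414.33 K

414.33 K


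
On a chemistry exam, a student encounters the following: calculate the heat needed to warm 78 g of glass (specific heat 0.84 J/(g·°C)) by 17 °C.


q = mcΔT = 78 × 0.84 × 17
= 1113.84 J

1113.84 J


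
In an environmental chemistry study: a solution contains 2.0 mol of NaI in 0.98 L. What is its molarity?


M = n/V = 2.0/0.98 = 2.041 mol/L

2.041 M


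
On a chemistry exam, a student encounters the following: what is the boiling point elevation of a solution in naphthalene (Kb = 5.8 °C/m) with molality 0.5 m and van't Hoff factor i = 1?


ΔTb = Kb × m × i
= 5.8 × 0.5 × 1
= 2.9 °C

2.9 °C


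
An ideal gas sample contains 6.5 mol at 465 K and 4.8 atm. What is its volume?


PV = nRT  (R = 0.08206 L·atm/(mol·K))
V = nRT/P = 6.5×0.08206×465/4.8
= 51.672 L

51.672 L


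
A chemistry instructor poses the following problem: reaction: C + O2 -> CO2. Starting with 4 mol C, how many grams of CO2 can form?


Mole ratio CO2:C = 1:1
n(CO2) = 4 × 1/1 = 4.000 mol
mass = 4.000 × 44.01 = 176.04 g

176.04 g


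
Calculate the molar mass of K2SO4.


M(K2SO4) = 2×39.1 + 1×32.07 + 4×16.0
= 78.2 + 32.07 + 64.0
= 174.27 g/mol

174.27 g/mol


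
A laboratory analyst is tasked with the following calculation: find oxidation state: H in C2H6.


H is +1 with nonmetals
Oxidation number: +1

+1


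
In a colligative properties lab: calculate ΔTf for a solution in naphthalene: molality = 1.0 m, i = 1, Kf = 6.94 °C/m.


ΔTf = Kf × m × i
= 6.94 × 1.0 × 1
= 6.94 °C

6.94 °C


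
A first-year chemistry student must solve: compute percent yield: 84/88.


% yield = actual/theoretical × 100
= 84/88 × 100
= 95.45%

95.45%


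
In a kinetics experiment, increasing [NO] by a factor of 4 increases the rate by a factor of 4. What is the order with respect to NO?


rate ∝ [NO]^n
4^n = 4 → n = 1
Order in NO: 1

1


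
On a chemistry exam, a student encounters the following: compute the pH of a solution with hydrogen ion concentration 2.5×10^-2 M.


pH = -log10([H+]) = -log10(2.5×10^-2)
= 2 - log10(2.5)
= 2 - 0.4
= 1.6

1.6


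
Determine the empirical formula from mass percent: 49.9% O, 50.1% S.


Assume 100 g sample. Moles of each element:
  O: 49.9/16.0 = 3.119 mol
  S: 50.1/32.07 = 1.562 mol
Divide by smallest (1.562):
  O: 3.119/1.562 = 2.0
  S: 1.562/1.562 = 1.0
Empirical formula: SO2

SO2


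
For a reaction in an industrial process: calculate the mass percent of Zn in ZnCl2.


M(ZnCl2) = 1×65.38 + 2×35.45 = 136.28 g/mol
Mass of Zn = 1 × 65.38 = 65.38 g/mol
% Zn = 65.38/136.28 × 100 = 47.97%

47.97%


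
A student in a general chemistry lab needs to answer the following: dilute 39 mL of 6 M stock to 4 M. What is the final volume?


C1V1 = C2V2
6 × 39 = 4 × V2
V2 = 234/4 = 58.5 mL

58.5 mL


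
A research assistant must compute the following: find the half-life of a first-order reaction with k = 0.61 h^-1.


t½ = ln2/k = 0.693147/(0.61 h^-1)
= 1.136 h

1.136 h


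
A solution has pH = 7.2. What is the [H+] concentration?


[H+] = 10^(-pH) = 10^(-7.2)
= 6.31×10^-8 M

6.31×10^-8 M


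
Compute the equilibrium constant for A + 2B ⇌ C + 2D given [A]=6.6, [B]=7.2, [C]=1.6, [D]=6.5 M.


Kc = [C][D]^2/([A][B]^2)
= (1.6^1 × 6.5^2)/(6.6^1 × 7.2^2)
= 67.6/342.144
= 0.1976

0.1976


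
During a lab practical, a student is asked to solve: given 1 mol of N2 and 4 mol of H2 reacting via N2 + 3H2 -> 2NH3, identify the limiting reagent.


Mole ratio available / coefficient:
  N2: 1/1 = 1.000
  H2: 4/3 = 1.333
Smaller ratio is limiting.

N2


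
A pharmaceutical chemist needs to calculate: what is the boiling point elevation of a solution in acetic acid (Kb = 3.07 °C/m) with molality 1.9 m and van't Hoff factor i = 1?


ΔTb = Kb × m × i
= 3.07 × 1.9 × 1
= 5.833 °C

5.833 °C


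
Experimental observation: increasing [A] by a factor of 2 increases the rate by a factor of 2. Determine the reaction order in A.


rate ∝ [A]^n
2^n = 2 → n = 1
Order in A: 1

1


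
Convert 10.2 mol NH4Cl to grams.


M(NH4Cl) = 53.49 g/mol
mass = n × M = 10.2 × 53.49 = 545.60 g

545.60 g


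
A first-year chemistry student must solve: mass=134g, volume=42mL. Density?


ρ = mass/volume
= 134/42
= 3.19 g/mL

3.19 g/mL


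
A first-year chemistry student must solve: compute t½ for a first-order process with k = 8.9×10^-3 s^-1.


t½ = ln2/k = 0.693147/(8.9×10^-3 s^-1)
= 77.88 s

77.88 s


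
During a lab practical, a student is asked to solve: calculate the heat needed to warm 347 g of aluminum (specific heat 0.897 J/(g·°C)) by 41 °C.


q = mcΔT = 347 × 0.897 × 41
= 12761.62 J

12761.62 J


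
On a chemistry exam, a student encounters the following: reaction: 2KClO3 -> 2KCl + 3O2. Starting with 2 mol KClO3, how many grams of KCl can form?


Mole ratio KCl:KClO3 = 2:2
n(KCl) = 2 × 2/2 = 2.000 mol
mass = 2.000 × 74.55 = 149.1 g

149.1 g


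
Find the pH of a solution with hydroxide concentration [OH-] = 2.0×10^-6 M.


pOH = -log10([OH-]) = -log10(2.0×10^-6)
= 6 - log10(2.0) = 5.7
pH = 14 - pOH = 14 - 5.7 = 8.3

8.3


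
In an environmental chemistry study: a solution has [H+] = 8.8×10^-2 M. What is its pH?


pH = -log10([H+]) = -log10(8.8×10^-2)
= 2 - log10(8.8)
= 2 - 0.94
= 1.06

1.06


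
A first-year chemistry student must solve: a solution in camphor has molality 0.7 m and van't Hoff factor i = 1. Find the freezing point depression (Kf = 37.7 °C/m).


ΔTf = Kf × m × i
= 37.7 × 0.7 × 1
= 26.39 °C

26.39 °C


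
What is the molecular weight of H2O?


M(H2O) = 2×1.008 + 1×16.0
= 2.02 + 16.0
= 18.02 g/mol

18.02 g/mol


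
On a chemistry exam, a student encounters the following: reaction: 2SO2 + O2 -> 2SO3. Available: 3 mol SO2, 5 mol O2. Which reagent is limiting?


Mole ratio available / coefficient:
  SO2: 3/2 = 1.500
  O2: 5/1 = 5.000
Smaller ratio is limiting.

SO2


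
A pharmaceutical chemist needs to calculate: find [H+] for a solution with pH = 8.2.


[H+] = 10^(-pH) = 10^(-8.2)
= 6.31×10^-9 M

6.31×10^-9 M


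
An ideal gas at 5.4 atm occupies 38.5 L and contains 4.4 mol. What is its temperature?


PV = nRT  (R = 0.08206 L·atm/(mol·K))
T = PV/(nR) = 5.4×38.5/(4.4×0.08206)
= 207.90/0.361064
= 575.80 K

575.80 K


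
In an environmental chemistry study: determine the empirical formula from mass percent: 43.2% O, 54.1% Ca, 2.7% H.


Assume 100 g sample. Moles of each element:
  O: 43.2/16.0 = 2.7 mol
  Ca: 54.1/40.08 = 1.35 mol
  H: 2.7/1.008 = 2.679 mol
Divide by smallest (1.35):
  O: 2.7/1.35 = 2.0
  Ca: 1.35/1.35 = 1.0
  H: 2.679/1.35 = 1.98
Empirical formula: CaO2H2

CaO2H2


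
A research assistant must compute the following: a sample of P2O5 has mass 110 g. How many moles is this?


M(P2O5) = 141.94 g/mol
n = mass/M = 110/141.94 = 0.775 mol

0.775 mol


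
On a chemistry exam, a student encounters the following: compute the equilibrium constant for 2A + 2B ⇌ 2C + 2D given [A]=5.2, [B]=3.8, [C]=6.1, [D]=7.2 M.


Kc = [C]^2[D]^2/([A]^2[B]^2)
= (6.1^2 × 7.2^2)/(5.2^2 × 3.8^2)
= 1928.9664/390.4576
= 4.940

4.940


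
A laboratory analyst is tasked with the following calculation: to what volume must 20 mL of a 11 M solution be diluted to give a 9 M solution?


C1V1 = C2V2
11 × 20 = 9 × V2
V2 = 220/9 = 24.44 mL

24.44 mL


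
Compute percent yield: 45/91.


% yield = actual/theoretical × 100
= 45/91 × 100
= 49.45%

49.45%


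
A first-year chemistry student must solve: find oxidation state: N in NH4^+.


x + 4(+1) = +1, so x = -3
Oxidation number: -3

-3


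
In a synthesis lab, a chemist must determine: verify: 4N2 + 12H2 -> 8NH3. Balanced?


Equation: 4N2 + 12H2 -> 8NH3
Check atoms: H: 24=24, N: 8=8
Balanced

Yes, balanced


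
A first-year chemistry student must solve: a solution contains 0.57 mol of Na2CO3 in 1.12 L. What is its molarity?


M = n/V = 0.57/1.12 = 0.509 mol/L

0.509 M


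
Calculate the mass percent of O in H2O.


M(H2O) = 2×1.008 + 1×16.0 = 18.016 g/mol
Mass of O = 1 × 16.0 = 16.00 g/mol
% O = 16.00/18.016 × 100 = 88.81%

88.81%


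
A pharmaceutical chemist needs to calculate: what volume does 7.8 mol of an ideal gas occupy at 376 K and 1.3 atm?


PV = nRT  (R = 0.08206 L·atm/(mol·K))
V = nRT/P = 7.8×0.08206×376/1.3
= 185.127 L

185.127 L


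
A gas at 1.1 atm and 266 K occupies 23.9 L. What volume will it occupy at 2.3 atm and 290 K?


P1V1/T1 = P2V2/T2
V2 = P1V1T2/(T1P2)
= 1.1×23.9×290/(266×2.3)
= 12.462 L

12.462 L


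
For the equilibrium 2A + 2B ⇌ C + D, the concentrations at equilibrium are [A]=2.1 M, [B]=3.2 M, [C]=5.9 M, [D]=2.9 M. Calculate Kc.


Kc = [C][D]/([A]^2[B]^2)
= (5.9^1 × 2.9^1)/(2.1^2 × 3.2^2)
= 17.11/45.1584
= 0.3789

0.3789


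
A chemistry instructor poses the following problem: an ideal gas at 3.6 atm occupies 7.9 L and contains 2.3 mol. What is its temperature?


PV = nRT  (R = 0.08206 L·atm/(mol·K))
T = PV/(nR) = 3.6×7.9/(2.3×0.08206)
= 28.44/0.188738
= 150.69 K

150.69 K


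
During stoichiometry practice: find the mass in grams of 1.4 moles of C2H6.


M(C2H6) = 30.07 g/mol
mass = n × M = 1.4 × 30.07 = 42.10 g

42.10 g


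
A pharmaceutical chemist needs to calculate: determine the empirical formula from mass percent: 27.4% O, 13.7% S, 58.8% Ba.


Assume 100 g sample. Moles of each element:
  O: 27.4/16.0 = 1.712 mol
  S: 13.7/32.07 = 0.427 mol
  Ba: 58.8/137.33 = 0.428 mol
Divide by smallest (0.427):
  O: 1.712/0.427 = 4.01
  S: 0.427/0.427 = 1.0
  Ba: 0.428/0.427 = 1.0
Empirical formula: BaSO4

BaSO4


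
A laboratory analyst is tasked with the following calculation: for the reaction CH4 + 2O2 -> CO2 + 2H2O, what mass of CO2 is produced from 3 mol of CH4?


Mole ratio CO2:CH4 = 1:1
n(CO2) = 3 × 1/1 = 3.000 mol
mass = 3.000 × 44.01 = 132.03 g

132.03 g


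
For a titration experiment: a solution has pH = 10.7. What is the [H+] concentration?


[H+] = 10^(-pH) = 10^(-10.7)
= 2.0×10^-11 M

2.0×10^-11 M


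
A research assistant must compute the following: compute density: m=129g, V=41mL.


ρ = mass/volume
= 129/41
= 3.146 g/mL

3.146 g/mL


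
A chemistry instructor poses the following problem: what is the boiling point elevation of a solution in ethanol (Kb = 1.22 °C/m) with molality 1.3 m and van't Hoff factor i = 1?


ΔTb = Kb × m × i
= 1.22 × 1.3 × 1
= 1.586 °C

1.586 °C


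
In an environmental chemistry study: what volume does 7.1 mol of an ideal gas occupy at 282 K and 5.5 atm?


PV = nRT  (R = 0.08206 L·atm/(mol·K))
V = nRT/P = 7.1×0.08206×282/5.5
= 29.873 L

29.873 L


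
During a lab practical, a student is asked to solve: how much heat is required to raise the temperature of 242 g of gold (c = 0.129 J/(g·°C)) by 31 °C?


q = mcΔT = 242 × 0.129 × 31
= 967.76 J

967.76 J


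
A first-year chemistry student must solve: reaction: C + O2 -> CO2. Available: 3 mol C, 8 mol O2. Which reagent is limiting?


Mole ratio available / coefficient:
  C: 3/1 = 3.000
  O2: 8/1 = 8.000
Smaller ratio is limiting.

C


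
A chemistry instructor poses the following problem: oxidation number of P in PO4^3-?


x + 4(-2) = -3, so x = +5
Oxidation number: +5

+5


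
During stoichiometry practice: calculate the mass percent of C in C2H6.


M(C2H6) = 2×12.01 + 6×1.008 = 30.068 g/mol
Mass of C = 2 × 12.01 = 24.02 g/mol
% C = 24.02/30.068 × 100 = 79.89%

79.89%


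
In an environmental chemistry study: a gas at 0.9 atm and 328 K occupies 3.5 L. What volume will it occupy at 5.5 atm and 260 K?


P1V1/T1 = P2V2/T2
V2 = P1V1T2/(T1P2)
= 0.9×3.5×260/(328×5.5)
= 0.454 L

0.454 L


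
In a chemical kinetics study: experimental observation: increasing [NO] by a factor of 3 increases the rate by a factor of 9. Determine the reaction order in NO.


rate ∝ [NO]^n
3^n = 9 → n = 2
Order in NO: 2

2


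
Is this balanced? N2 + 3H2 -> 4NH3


Equation: N2 + 3H2 -> 4NH3
Check atoms: H: 6≠12, N: 2≠4
Not balanced

No, not balanced


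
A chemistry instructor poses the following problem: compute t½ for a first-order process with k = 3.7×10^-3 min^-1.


t½ = ln2/k = 0.693147/(3.7×10^-3 min^-1)
= 187.3 min

187.3 min


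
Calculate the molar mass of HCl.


M(HCl) = 1×1.008 + 1×35.45
= 1.01 + 35.45
= 36.46 g/mol

36.46 g/mol


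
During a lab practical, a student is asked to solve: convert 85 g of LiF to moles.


M(LiF) = 25.94 g/mol
n = mass/M = 85/25.94 = 3.2768 mol

3.2768 mol


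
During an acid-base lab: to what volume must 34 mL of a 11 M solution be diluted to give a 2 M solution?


C1V1 = C2V2
11 × 34 = 2 × V2
V2 = 374/2 = 187.0 mL

187.0 mL


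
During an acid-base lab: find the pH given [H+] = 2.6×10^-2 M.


pH = -log10([H+]) = -log10(2.6×10^-2)
= 2 - log10(2.6)
= 2 - 0.41
= 1.59

1.59
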